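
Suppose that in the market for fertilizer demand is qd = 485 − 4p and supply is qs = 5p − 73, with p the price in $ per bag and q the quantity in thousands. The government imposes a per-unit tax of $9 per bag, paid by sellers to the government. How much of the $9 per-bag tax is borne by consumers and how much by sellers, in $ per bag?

Without the tax, 485 − 4p = 5p − 73 gives 9p = 558, so p* = $62 and q* = 237.
With the tax collected from sellers, supply shifts: qs = 5(p − 9) − 73.
New equilibrium: consumers pay $67, sellers receive $58, q = 217. (Wedge: pb − ps = 9.)
Burden on consumers: $5; on sellers: $4. (They sum to $9.)

Consumers bear $5 per bag; sellers bear $4 per bag.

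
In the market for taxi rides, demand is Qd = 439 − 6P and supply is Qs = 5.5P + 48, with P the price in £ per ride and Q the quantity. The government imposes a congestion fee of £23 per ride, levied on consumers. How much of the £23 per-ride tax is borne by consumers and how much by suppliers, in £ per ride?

Without the tax, 439 − 6P = 5.5P + 48 gives 11.5P = 391, so P* = £34 and Q* = 235.
With the tax collected from consumers, demand (in seller-price terms) shifts: Qd = 439 − 6(P + 23).
New equilibrium: consumers pay £45, suppliers receive £22, Q = 169. (Wedge: Pb − Ps = 23.)
Burden on consumers: £11; on suppliers: £12. (They sum to £23.)
The less price-elastic side of the market bears the larger share of a per-unit tax.

Consumers bear £11 per ride; suppliers bear £12 per ride.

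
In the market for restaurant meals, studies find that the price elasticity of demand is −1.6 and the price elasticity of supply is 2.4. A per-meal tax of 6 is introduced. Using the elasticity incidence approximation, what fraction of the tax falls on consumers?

Incidence ratio: consumers' share ≈ εs / (εs + |εd|) = 2.4 / (2.4 + 1.6) = 0.6.
Supply is the more elastic side, so consumers bear the larger share.

Consumers' share ≈ 0.6.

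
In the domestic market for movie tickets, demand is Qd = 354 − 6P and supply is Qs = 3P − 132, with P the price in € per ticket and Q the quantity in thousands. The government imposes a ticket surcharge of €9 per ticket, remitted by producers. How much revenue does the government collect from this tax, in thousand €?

Before the tax: set 354 − 6P = 3P − 132 → P* = €54, Q* = 30.
With the tax collected from producers, supply shifts: Qs = 3(P − 9) − 132.
Solving gives Q = 12 with buyers paying €57 and producers receiving €48 (the €9 wedge).
Revenue = t · Q = 9 · 12 = €108.

Tax revenue = €108 thousand.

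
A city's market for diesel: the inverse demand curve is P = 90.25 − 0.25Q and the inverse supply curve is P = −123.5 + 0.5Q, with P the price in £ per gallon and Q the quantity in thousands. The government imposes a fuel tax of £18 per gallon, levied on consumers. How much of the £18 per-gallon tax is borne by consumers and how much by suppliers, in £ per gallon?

Consumers bear £6 per gallon; suppliers bear £12 per gallon.

Inverting to Q(P) form: Qd = 361 − 4P; Qs = 2P + 247.
Without the tax, 361 − 4P = 2P + 247 gives 6P = 114, so P* = £19 and Q* = 285.
With the tax collected from consumers, demand (in seller-price terms) shifts: Qd = 361 − 4(P + 18).
New equilibrium: consumers pay £25, suppliers receive £7, Q = 261. (Wedge: Pb − Ps = 18.)
Burden on consumers: £6; on suppliers: £12. (They sum to £18.)
The less price-elastic side of the market bears the larger share of a per-unit tax.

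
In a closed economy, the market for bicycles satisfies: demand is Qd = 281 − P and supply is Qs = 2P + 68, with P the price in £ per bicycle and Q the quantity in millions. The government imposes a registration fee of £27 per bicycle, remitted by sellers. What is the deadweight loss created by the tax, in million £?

Before the tax: set 281 − P = 2P + 68 → P* = £71, Q* = 210.
With the tax collected from sellers, supply shifts: Qs = 2(P − 27) + 68.
New equilibrium: buyers pay £89, sellers receive £62, Q = 192. (Wedge: Pb − Ps = 27.)
Quantity falls by |ΔQ| = |210 − 192| = 18.
DWL = ½ · t · |ΔQ| = ½ · 27 · 18 = £243.

Deadweight loss = £243 million.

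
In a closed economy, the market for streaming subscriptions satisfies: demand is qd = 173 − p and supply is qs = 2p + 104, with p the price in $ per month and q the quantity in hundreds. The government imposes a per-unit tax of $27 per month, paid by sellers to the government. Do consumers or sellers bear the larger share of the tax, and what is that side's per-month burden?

Without the tax, 173 − p = 2p + 104 gives 3p = 69, so p* = $23 and q* = 150.
With the tax collected from sellers, supply shifts: qs = 2(p − 27) + 104.
New equilibrium: consumers pay $41, sellers receive $14, q = 132. (Wedge: pb − ps = 27.)
Per-month burden: consumers $18, sellers $9.
Consumers take the larger share because demand is less price-elastic here (demand slope 1 vs supply slope 2).
The less price-elastic side of the market bears the larger share of a per-unit tax.

Consumers bear the larger share: $18 per month.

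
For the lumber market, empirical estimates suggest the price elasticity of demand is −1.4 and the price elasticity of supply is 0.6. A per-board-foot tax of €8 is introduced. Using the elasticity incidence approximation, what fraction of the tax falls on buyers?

Buyers' share ≈ 0.3.

Incidence ratio: buyers' share ≈ εs / (εs + |εd|) = 0.6 / (0.6 + 1.4) = 0.3.
Supply is the less elastic side, so buyers bear the smaller share.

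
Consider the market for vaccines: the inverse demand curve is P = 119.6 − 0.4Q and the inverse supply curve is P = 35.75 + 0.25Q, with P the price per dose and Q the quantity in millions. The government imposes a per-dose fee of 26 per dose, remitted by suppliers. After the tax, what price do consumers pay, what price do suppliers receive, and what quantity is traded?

Inverting to Q(P) form: Qd = 299 − 2.5P; Qs = 4P − 143.
Without the tax, 299 − 2.5P = 4P − 143 gives 6.5P = 442, so P* = 68 and Q* = 129.
With the tax collected from suppliers, supply shifts: Qs = 4(P − 26) − 143.
New equilibrium: consumers pay 84, suppliers receive 58, Q = 89. (Wedge: Pb − Ps = 26.)

Consumers pay 84; suppliers receive 58; quantity = 89.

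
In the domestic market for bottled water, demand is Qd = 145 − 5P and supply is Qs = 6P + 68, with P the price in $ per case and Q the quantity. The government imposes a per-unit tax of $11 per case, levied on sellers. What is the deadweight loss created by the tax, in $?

Before the tax: set 145 − 5P = 6P + 68 → P* = $7, Q* = 110.
With the tax collected from sellers, supply shifts: Qs = 6(P − 11) + 68.
New equilibrium: consumers pay $13, sellers receive $2, Q = 80. (Wedge: Pb − Ps = 11.)
Quantity falls by |ΔQ| = |110 − 80| = 30.
DWL = ½ · t · |ΔQ| = ½ · 11 · 30 = $165.

Deadweight loss = $165.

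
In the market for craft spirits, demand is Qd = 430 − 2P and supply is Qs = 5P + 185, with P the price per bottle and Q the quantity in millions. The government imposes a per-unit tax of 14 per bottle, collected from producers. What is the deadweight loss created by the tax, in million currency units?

Before the tax: set 430 − 2P = 5P + 185 → P* = 35, Q* = 360.
With the tax collected from producers, supply shifts: Qs = 5(P − 14) + 185.
Solving gives Q = 340 with consumers paying 45 and producers receiving 31 (the 14 wedge).
Quantity falls by |ΔQ| = |360 − 340| = 20.
DWL = ½ · t · |ΔQ| = ½ · 14 · 20 = 140.

Deadweight loss = 140 million.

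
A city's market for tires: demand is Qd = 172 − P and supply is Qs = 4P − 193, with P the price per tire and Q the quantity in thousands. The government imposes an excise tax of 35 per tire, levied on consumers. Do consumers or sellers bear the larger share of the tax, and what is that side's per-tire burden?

Consumers bear the larger share: 28 per tire.

Before the tax: set 172 − P = 4P − 193 → P* = 73, Q* = 99.
With the tax collected from consumers, demand (in seller-price terms) shifts: Qd = 172 − (P + 35).
New equilibrium: consumers pay 101, sellers receive 66, Q = 71. (Wedge: Pb − Ps = 35.)
Per-tire burden: consumers 28, sellers 7.
Consumers take the larger share because demand is less price-elastic here (demand slope 1 vs supply slope 4).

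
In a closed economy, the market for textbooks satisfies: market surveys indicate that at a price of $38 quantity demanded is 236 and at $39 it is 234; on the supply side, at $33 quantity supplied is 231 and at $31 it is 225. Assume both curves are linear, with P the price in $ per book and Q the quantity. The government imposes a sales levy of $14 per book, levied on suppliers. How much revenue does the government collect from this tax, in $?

Tax revenue = $3124.8.

Demand slope: (234 − 236)/(39 − 38) = -2, so Qd = 312 − 2P.
Supply slope: (225 − 231)/(31 − 33) = 3, so Qs = 3P + 132.
Without the tax, 312 − 2P = 3P + 132 gives 5P = 180, so P* = $36 and Q* = 240.
With the tax collected from suppliers, supply shifts: Qs = 3(P − 14) + 132.
Solving gives Q = 223.2 with consumers paying $44.4 and suppliers receiving $30.4 (the $14 wedge).
Revenue = t · Q = 14 · 223.2 = $3124.8.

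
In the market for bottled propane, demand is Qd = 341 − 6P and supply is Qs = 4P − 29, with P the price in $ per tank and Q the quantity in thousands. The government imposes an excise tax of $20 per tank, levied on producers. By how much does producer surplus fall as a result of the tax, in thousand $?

Before the tax: set 341 − 6P = 4P − 29 → P* = $37, Q* = 119.
With the tax collected from producers, supply shifts: Qs = 4(P − 20) − 29.
New equilibrium: consumers pay $45, producers receive $25, Q = 71. (Wedge: Pb − Ps = 20.)
ΔPS is the trapezoid between Q = 71 and Q = 119 of height $12: ½ · (119 + 71) · 12 = $1140.

Producer surplus falls by $1140 thousand.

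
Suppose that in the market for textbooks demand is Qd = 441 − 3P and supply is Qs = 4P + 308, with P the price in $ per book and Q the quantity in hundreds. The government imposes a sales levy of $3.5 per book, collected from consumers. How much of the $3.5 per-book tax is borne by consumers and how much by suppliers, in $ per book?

Consumers bear $2 per book; suppliers bear $1.5 per book.

Without the tax, 441 − 3P = 4P + 308 gives 7P = 133, so P* = $19 and Q* = 384.
With the tax collected from consumers, demand (in seller-price terms) shifts: Qd = 441 − 3(P + 3.5).
Solving gives Q = 378 with consumers paying $21 and suppliers receiving $17.5 (the $3.5 wedge).
Burden on consumers: $2; on suppliers: $1.5. (They sum to $3.5.)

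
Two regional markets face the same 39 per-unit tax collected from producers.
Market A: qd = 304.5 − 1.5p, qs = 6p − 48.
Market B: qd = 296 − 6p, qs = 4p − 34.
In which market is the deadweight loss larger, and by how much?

Market A: pre-tax p* = 47, q* = 234; post-tax q = 187.2; deadweight loss = 912.6.
Market B: pre-tax p* = 33, q* = 98; post-tax q = 4.4; deadweight loss = 1825.2.
Difference: 912.6 vs 1825.2 → market B is larger by 912.6.

Market B, by 912.6.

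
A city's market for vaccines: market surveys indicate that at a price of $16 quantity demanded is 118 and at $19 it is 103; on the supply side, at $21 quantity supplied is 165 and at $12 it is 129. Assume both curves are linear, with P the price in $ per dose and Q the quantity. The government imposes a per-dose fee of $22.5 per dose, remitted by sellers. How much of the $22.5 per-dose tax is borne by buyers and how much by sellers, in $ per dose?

Demand slope: (103 − 118)/(19 − 16) = -5, so Qd = 198 − 5P.
Supply slope: (129 − 165)/(12 − 21) = 4, so Qs = 4P + 81.
Without the tax, 198 − 5P = 4P + 81 gives 9P = 117, so P* = $13 and Q* = 133.
With the tax collected from sellers, supply shifts: Qs = 4(P − 22.5) + 81.
Solving gives Q = 83 with buyers paying $23 and sellers receiving $0.5 (the $22.5 wedge).
Burden on buyers: $10; on sellers: $12.5. (They sum to $22.5.)

Buyers bear $10 per dose; sellers bear $12.5 per dose.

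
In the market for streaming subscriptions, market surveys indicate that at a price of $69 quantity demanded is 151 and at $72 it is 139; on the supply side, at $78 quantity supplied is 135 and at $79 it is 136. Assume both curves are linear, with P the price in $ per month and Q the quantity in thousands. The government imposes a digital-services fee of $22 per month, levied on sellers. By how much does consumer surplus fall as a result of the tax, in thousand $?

Consumer surplus falls by $537.68 thousand.

Demand slope: (139 − 151)/(72 − 69) = -4, so Qd = 427 − 4P.
Supply slope: (136 − 135)/(79 − 78) = 1, so Qs = P + 57.
Before the tax: set 427 − 4P = P + 57 → P* = $74, Q* = 131.
With the tax collected from sellers, supply shifts: Qs = (P − 22) + 57.
New equilibrium: consumers pay $78.4, sellers receive $56.4, Q = 113.4. (Wedge: Pb − Ps = 22.)
ΔCS is the trapezoid between Q = 113.4 and Q = 131 of height $4.4: ½ · (131 + 113.4) · 4.4 = $537.68.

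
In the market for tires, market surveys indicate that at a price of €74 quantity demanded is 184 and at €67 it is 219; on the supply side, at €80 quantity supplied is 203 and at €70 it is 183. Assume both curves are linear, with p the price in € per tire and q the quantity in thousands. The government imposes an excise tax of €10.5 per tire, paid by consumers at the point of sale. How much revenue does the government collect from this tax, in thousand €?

Tax revenue = €1827 thousand.

Demand slope: (219 − 184)/(67 − 74) = -5, so qd = 554 − 5p.
Supply slope: (183 − 203)/(70 − 80) = 2, so qs = 2p + 43.
Without the tax, 554 − 5p = 2p + 43 gives 7p = 511, so p* = €73 and q* = 189.
With the tax collected from consumers, demand (in seller-price terms) shifts: qd = 554 − 5(p + 10.5).
Solving gives q = 174 with consumers paying €76 and sellers receiving €65.5 (the €10.5 wedge).
Revenue = t · Q = 10.5 · 174 = €1827.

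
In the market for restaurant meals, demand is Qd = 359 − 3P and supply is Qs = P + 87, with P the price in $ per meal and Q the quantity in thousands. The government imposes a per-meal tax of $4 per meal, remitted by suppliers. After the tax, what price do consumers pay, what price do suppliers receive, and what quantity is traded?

Without the tax, 359 − 3P = P + 87 gives 4P = 272, so P* = $68 and Q* = 155.
With the tax collected from suppliers, supply shifts: Qs = (P − 4) + 87.
Solving gives Q = 152 with consumers paying $69 and suppliers receiving $65 (the $4 wedge).

Consumers pay $69; suppliers receive $65; quantity = 152.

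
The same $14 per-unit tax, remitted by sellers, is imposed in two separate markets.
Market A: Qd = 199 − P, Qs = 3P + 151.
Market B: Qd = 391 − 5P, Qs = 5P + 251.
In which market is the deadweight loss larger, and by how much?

Market B, by $171.5.

Market A: pre-tax P* = $12, Q* = 187; post-tax Q = 176.5; deadweight loss = $73.5.
Market B: pre-tax P* = $14, Q* = 321; post-tax Q = 286; deadweight loss = $245.
Difference: $73.5 vs $245 → market B is larger by $171.5.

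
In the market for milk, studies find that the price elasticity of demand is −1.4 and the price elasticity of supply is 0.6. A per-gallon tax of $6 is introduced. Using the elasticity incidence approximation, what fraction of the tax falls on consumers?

Incidence ratio: consumers' share ≈ εs / (εs + |εd|) = 0.6 / (0.6 + 1.4) = 0.3.
Supply is the less elastic side, so consumers bear the smaller share.

Consumers' share ≈ 0.3.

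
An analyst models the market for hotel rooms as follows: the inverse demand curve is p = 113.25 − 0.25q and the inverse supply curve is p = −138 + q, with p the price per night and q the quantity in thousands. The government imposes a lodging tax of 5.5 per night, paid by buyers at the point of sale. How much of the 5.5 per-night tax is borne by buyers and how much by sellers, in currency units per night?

Buyers bear 1.1 per night; sellers bear 4.4 per night.

Rewrite in direct form: qd = 453 − 4p and qs = p + 138.
Without the tax, 453 − 4p = p + 138 gives 5p = 315, so p* = 63 and q* = 201.
With the tax collected from buyers, demand (in seller-price terms) shifts: qd = 453 − 4(p + 5.5).
Solving gives q = 196.6 with buyers paying 64.1 and sellers receiving 58.6 (the 5.5 wedge).
Burden on buyers: 1.1; on sellers: 4.4. (They sum to 5.5.)
The less price-elastic side of the market bears the larger share of a per-unit tax.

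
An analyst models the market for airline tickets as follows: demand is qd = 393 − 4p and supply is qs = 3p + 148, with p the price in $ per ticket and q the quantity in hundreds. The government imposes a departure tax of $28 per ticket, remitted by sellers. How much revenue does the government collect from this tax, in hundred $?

Without the tax, 393 − 4p = 3p + 148 gives 7p = 245, so p* = $35 and q* = 253.
With the tax collected from sellers, supply shifts: qs = 3(p − 28) + 148.
Solving gives q = 205 with buyers paying $47 and sellers receiving $19 (the $28 wedge).
Revenue = t · Q = 28 · 205 = $5740.

Tax revenue = $5740 hundred.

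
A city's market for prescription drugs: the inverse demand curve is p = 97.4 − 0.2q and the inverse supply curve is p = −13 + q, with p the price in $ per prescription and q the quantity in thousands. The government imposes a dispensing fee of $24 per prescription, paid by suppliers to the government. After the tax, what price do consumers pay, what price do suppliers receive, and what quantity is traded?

Consumers pay $83; suppliers receive $59; quantity = 72.

Rewrite in direct form: qd = 487 − 5p and qs = p + 13.
Without the tax, 487 − 5p = p + 13 gives 6p = 474, so p* = $79 and q* = 92.
With the tax collected from suppliers, supply shifts: qs = (p − 24) + 13.
New equilibrium: consumers pay $83, suppliers receive $59, q = 72. (Wedge: pb − ps = 24.)
The less price-elastic side of the market bears the larger share of a per-unit tax.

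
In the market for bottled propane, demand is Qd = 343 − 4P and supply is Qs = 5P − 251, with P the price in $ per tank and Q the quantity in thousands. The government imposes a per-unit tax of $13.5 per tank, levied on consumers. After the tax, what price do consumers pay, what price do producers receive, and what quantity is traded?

Without the tax, 343 − 4P = 5P − 251 gives 9P = 594, so P* = $66 and Q* = 79.
With the tax collected from consumers, demand (in seller-price terms) shifts: Qd = 343 − 4(P + 13.5).
New equilibrium: consumers pay $73.5, producers receive $60, Q = 49. (Wedge: Pb − Ps = 13.5.)

Consumers pay $73.5; producers receive $60; quantity = 49.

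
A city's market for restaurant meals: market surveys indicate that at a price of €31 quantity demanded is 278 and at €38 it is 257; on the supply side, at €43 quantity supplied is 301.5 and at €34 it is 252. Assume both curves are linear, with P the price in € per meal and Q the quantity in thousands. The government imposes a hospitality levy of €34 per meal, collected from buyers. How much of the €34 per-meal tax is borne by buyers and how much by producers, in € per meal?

Buyers bear €22 per meal; producers bear €12 per meal.

Demand slope: (257 − 278)/(38 − 31) = -3, so Qd = 371 − 3P.
Supply slope: (252 − 301.5)/(34 − 43) = 5.5, so Qs = 5.5P + 65.
Before the tax: set 371 − 3P = 5.5P + 65 → P* = €36, Q* = 263.
With the tax collected from buyers, demand (in seller-price terms) shifts: Qd = 371 − 3(P + 34).
New equilibrium: buyers pay €58, producers receive €24, Q = 197. (Wedge: Pb − Ps = 34.)
Burden on buyers: €22; on producers: €12. (They sum to €34.)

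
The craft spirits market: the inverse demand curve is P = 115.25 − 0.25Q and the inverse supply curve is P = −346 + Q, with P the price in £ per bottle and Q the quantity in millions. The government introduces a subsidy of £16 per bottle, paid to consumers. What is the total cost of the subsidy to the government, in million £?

Government outlay = £6108.8 million.

Rewrite in direct form: Qd = 461 − 4P and Qs = P + 346.
Without the subsidy, 461 − 4P = P + 346 gives 5P = 115, so P* = £23 and Q* = 369.
With a per-unit subsidy paid to consumers, each effectively pays P − 16, so demand becomes Qd = 461 − 4(P − 16).
Solving gives Q = 381.8 with consumers paying £19.8 and sellers receiving £35.8 (the £16 wedge).
Outlay = t · Q = 16 · 381.8 = £6108.8.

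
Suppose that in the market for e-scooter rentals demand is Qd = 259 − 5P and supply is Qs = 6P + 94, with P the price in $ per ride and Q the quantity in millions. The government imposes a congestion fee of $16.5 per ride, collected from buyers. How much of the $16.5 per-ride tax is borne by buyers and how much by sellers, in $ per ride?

Without the tax, 259 − 5P = 6P + 94 gives 11P = 165, so P* = $15 and Q* = 184.
With the tax collected from buyers, demand (in seller-price terms) shifts: Qd = 259 − 5(P + 16.5).
Solving gives Q = 139 with buyers paying $24 and sellers receiving $7.5 (the $16.5 wedge).
Burden on buyers: $9; on sellers: $7.5. (They sum to $16.5.)

Buyers bear $9 per ride; sellers bear $7.5 per ride.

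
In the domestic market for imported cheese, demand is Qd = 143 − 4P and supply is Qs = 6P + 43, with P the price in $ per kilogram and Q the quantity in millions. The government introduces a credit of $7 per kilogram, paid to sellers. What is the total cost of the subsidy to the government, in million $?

Government outlay = $838.6 million.

Before the subsidy: set 143 − 4P = 6P + 43 → P* = $10, Q* = 103.
With a per-unit subsidy paid to sellers, each receives P + 7 per unit sold, so supply becomes Qs = 6(P + 7) + 43.
Solving gives Q = 119.8 with buyers paying $5.8 and sellers receiving $12.8 (the $7 wedge).
Outlay = t · Q = 7 · 119.8 = $838.6.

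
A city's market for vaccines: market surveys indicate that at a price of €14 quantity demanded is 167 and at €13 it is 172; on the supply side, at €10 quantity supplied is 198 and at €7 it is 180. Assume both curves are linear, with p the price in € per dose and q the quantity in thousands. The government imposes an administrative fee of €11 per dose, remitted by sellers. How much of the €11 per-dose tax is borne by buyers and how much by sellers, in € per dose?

Buyers bear €6 per dose; sellers bear €5 per dose.

Demand slope: (172 − 167)/(13 − 14) = -5, so qd = 237 − 5p.
Supply slope: (180 − 198)/(7 − 10) = 6, so qs = 6p + 138.
Before the tax: set 237 − 5p = 6p + 138 → p* = €9, q* = 192.
With the tax collected from sellers, supply shifts: qs = 6(p − 11) + 138.
New equilibrium: buyers pay €15, sellers receive €4, q = 162. (Wedge: pb − ps = 11.)
Burden on buyers: €6; on sellers: €5. (They sum to €11.)
The less price-elastic side of the market bears the larger share of a per-unit tax.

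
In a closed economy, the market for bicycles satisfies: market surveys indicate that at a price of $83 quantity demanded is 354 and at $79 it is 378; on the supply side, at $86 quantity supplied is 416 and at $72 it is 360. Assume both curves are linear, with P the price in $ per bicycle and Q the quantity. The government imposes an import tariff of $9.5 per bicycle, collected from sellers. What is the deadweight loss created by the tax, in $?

Deadweight loss = $108.3.

Demand slope: (378 − 354)/(79 − 83) = -6, so Qd = 852 − 6P.
Supply slope: (360 − 416)/(72 − 86) = 4, so Qs = 4P + 72.
Before the tax: set 852 − 6P = 4P + 72 → P* = $78, Q* = 384.
With the tax collected from sellers, supply shifts: Qs = 4(P − 9.5) + 72.
New equilibrium: buyers pay $81.8, sellers receive $72.3, Q = 361.2. (Wedge: Pb − Ps = 9.5.)
Quantity falls by |ΔQ| = |384 − 361.2| = 22.8.
DWL = ½ · t · |ΔQ| = ½ · 9.5 · 22.8 = $108.3.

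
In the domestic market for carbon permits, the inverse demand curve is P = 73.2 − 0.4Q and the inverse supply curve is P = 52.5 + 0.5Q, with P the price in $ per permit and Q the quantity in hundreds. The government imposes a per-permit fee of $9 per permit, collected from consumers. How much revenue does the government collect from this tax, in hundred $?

Rewrite in direct form: Qd = 183 − 2.5P and Qs = 2P − 105.
Before the tax: set 183 − 2.5P = 2P − 105 → P* = $64, Q* = 23.
With the tax collected from consumers, demand (in seller-price terms) shifts: Qd = 183 − 2.5(P + 9).
Solving gives Q = 13 with consumers paying $68 and producers receiving $59 (the $9 wedge).
Revenue = t · Q = 9 · 13 = $117.

Tax revenue = $117 hundred.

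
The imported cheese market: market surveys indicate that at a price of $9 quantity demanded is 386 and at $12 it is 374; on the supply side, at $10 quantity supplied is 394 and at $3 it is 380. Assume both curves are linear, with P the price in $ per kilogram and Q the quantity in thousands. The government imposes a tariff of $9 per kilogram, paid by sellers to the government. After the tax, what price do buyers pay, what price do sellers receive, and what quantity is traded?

Buyers pay $11; sellers receive $2; quantity = 378.

Demand slope: (374 − 386)/(12 − 9) = -4, so Qd = 422 − 4P.
Supply slope: (380 − 394)/(3 − 10) = 2, so Qs = 2P + 374.
Before the tax: set 422 − 4P = 2P + 374 → P* = $8, Q* = 390.
With the tax collected from sellers, supply shifts: Qs = 2(P − 9) + 374.
New equilibrium: buyers pay $11, sellers receive $2, Q = 378. (Wedge: Pb − Ps = 9.)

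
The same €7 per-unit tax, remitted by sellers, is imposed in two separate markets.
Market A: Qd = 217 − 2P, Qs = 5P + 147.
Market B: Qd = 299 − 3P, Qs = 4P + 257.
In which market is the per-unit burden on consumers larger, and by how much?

Market A, by €1.

Market A: pre-tax P* = €10, Q* = 197; post-tax Q = 187; per-unit burden on consumers = €5.
Market B: pre-tax P* = €6, Q* = 281; post-tax Q = 269; per-unit burden on consumers = €4.
Difference: €5 vs €4 → market A is larger by €1.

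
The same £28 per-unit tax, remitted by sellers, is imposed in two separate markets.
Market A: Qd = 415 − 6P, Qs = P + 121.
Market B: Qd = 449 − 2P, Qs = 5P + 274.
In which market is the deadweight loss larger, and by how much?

Market A: pre-tax P* = £42, Q* = 163; post-tax Q = 139; deadweight loss = £336.
Market B: pre-tax P* = £25, Q* = 399; post-tax Q = 359; deadweight loss = £560.
Difference: £336 vs £560 → market B is larger by £224.

Market B, by £224.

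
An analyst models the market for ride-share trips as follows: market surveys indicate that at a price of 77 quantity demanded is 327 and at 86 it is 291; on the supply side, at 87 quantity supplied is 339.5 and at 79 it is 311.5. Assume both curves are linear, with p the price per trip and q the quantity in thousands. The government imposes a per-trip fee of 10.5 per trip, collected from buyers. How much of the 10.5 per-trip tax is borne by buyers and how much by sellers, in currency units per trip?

Demand slope: (291 − 327)/(86 − 77) = -4, so qd = 635 − 4p.
Supply slope: (311.5 − 339.5)/(79 − 87) = 3.5, so qs = 3.5p + 35.
Without the tax, 635 − 4p = 3.5p + 35 gives 7.5p = 600, so p* = 80 and q* = 315.
With the tax collected from buyers, demand (in seller-price terms) shifts: qd = 635 − 4(p + 10.5).
Solving gives q = 295.4 with buyers paying 84.9 and sellers receiving 74.4 (the 10.5 wedge).
Burden on buyers: 4.9; on sellers: 5.6. (They sum to 10.5.)
The less price-elastic side of the market bears the larger share of a per-unit tax.

Buyers bear 4.9 per trip; sellers bear 5.6 per trip.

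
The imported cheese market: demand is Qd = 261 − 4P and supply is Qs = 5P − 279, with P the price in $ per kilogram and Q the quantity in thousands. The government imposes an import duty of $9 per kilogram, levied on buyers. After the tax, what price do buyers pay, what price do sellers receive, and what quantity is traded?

Without the tax, 261 − 4P = 5P − 279 gives 9P = 540, so P* = $60 and Q* = 21.
With the tax collected from buyers, demand (in seller-price terms) shifts: Qd = 261 − 4(P + 9).
Solving gives Q = 1 with buyers paying $65 and sellers receiving $56 (the $9 wedge).

Buyers pay $65; sellers receive $56; quantity = 1.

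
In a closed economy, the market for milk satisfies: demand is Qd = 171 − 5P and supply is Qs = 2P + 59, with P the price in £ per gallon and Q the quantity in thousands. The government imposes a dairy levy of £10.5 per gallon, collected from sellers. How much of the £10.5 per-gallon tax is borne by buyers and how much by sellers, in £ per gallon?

Without the tax, 171 − 5P = 2P + 59 gives 7P = 112, so P* = £16 and Q* = 91.
With the tax collected from sellers, supply shifts: Qs = 2(P − 10.5) + 59.
Solving gives Q = 76 with buyers paying £19 and sellers receiving £8.5 (the £10.5 wedge).
Burden on buyers: £3; on sellers: £7.5. (They sum to £10.5.)
The less price-elastic side of the market bears the larger share of a per-unit tax.

Buyers bear £3 per gallon; sellers bear £7.5 per gallon.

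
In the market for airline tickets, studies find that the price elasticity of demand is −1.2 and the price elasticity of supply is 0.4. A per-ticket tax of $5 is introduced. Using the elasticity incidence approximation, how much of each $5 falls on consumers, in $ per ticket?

Incidence ratio: consumers' share ≈ εs / (εs + |εd|) = 0.4 / (0.4 + 1.2) = 0.25.
So consumers bear ≈ 0.25 × $5 = $1.25; sellers bear $3.75.

Consumers bear ≈ $1.25 per ticket.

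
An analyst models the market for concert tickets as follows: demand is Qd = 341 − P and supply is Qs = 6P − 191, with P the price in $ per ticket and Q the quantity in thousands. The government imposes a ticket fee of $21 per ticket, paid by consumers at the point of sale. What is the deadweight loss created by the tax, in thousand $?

Deadweight loss = $189 thousand.

Before the tax: set 341 − P = 6P − 191 → P* = $76, Q* = 265.
With the tax collected from consumers, demand (in seller-price terms) shifts: Qd = 341 − (P + 21).
Solving gives Q = 247 with consumers paying $94 and sellers receiving $73 (the $21 wedge).
Quantity falls by |ΔQ| = |265 − 247| = 18.
DWL = ½ · t · |ΔQ| = ½ · 21 · 18 = $189.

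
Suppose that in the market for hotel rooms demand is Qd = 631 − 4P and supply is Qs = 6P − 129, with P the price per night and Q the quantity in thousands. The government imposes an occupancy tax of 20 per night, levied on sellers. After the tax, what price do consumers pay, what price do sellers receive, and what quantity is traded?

Before the tax: set 631 − 4P = 6P − 129 → P* = 76, Q* = 327.
With the tax collected from sellers, supply shifts: Qs = 6(P − 20) − 129.
New equilibrium: consumers pay 88, sellers receive 68, Q = 279. (Wedge: Pb − Ps = 20.)
The less price-elastic side of the market bears the larger share of a per-unit tax.

Consumers pay 88; sellers receive 68; quantity = 279.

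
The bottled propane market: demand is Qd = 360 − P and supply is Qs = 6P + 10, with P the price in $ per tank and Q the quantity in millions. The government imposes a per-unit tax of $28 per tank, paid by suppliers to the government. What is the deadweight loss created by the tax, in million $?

Without the tax, 360 − P = 6P + 10 gives 7P = 350, so P* = $50 and Q* = 310.
With the tax collected from suppliers, supply shifts: Qs = 6(P − 28) + 10.
Solving gives Q = 286 with consumers paying $74 and suppliers receiving $46 (the $28 wedge).
Quantity falls by |ΔQ| = |310 − 286| = 24.
DWL = ½ · t · |ΔQ| = ½ · 28 · 24 = $336.

Deadweight loss = $336 million.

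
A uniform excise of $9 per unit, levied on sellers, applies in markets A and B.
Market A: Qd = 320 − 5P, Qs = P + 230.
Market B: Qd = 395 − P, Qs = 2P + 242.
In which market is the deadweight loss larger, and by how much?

Market A: pre-tax P* = $15, Q* = 245; post-tax Q = 237.5; deadweight loss = $33.75.
Market B: pre-tax P* = $51, Q* = 344; post-tax Q = 338; deadweight loss = $27.
Difference: $33.75 vs $27 → market A is larger by $6.75.

Market A, by $6.75.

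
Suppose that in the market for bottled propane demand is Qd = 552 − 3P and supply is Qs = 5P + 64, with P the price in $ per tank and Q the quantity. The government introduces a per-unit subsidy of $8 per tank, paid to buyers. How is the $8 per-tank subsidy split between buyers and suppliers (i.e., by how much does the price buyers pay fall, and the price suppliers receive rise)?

Buyers gain $5 per tank; suppliers gain $3 per tank.

Without the subsidy, 552 − 3P = 5P + 64 gives 8P = 488, so P* = $61 and Q* = 369.
With a per-unit subsidy paid to buyers, each effectively pays P − 8, so demand becomes Qd = 552 − 3(P − 8).
New equilibrium: buyers pay $56, suppliers receive $64, Q = 384. (Wedge: Pb − Ps = −8.)
Gain to buyers: $5; to suppliers: $3. (They sum to $8.)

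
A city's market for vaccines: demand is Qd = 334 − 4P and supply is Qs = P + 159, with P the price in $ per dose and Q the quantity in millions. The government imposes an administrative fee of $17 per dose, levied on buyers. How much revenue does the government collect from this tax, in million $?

Before the tax: set 334 − 4P = P + 159 → P* = $35, Q* = 194.
With the tax collected from buyers, demand (in seller-price terms) shifts: Qd = 334 − 4(P + 17).
New equilibrium: buyers pay $38.4, producers receive $21.4, Q = 180.4. (Wedge: Pb − Ps = 17.)
Revenue = t · Q = 17 · 180.4 = $3066.8.

Tax revenue = $3066.8 million.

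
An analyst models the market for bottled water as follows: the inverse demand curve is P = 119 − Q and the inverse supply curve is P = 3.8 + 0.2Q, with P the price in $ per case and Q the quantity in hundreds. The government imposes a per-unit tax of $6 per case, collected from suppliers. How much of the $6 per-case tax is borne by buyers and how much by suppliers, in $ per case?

Buyers bear $5 per case; suppliers bear $1 per case.

Inverting to Q(P) form: Qd = 119 − P; Qs = 5P − 19.
Before the tax: set 119 − P = 5P − 19 → P* = $23, Q* = 96.
With the tax collected from suppliers, supply shifts: Qs = 5(P − 6) − 19.
New equilibrium: buyers pay $28, suppliers receive $22, Q = 91. (Wedge: Pb − Ps = 6.)
Burden on buyers: $5; on suppliers: $1. (They sum to $6.)
The less price-elastic side of the market bears the larger share of a per-unit tax.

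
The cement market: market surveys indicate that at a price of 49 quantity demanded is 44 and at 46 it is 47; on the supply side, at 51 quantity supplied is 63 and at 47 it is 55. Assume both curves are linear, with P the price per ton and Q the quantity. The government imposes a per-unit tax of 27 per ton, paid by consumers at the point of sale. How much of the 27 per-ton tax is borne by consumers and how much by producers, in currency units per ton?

Consumers bear 18 per ton; producers bear 9 per ton.

Demand slope: (47 − 44)/(46 − 49) = -1, so Qd = 93 − P.
Supply slope: (55 − 63)/(47 − 51) = 2, so Qs = 2P − 39.
Before the tax: set 93 − P = 2P − 39 → P* = 44, Q* = 49.
With the tax collected from consumers, demand (in seller-price terms) shifts: Qd = 93 − (P + 27).
Solving gives Q = 31 with consumers paying 62 and producers receiving 35 (the 27 wedge).
Burden on consumers: 18; on producers: 9. (They sum to 27.)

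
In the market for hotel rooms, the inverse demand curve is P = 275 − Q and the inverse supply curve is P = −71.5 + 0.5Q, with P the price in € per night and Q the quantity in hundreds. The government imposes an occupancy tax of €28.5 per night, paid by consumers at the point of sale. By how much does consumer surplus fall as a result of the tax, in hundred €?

Consumer surplus falls by €4208.5 hundred.

Inverting to Q(P) form: Qd = 275 − P; Qs = 2P + 143.
Before the tax: set 275 − P = 2P + 143 → P* = €44, Q* = 231.
With the tax collected from consumers, demand (in seller-price terms) shifts: Qd = 275 − (P + 28.5).
New equilibrium: consumers pay €63, sellers receive €34.5, Q = 212. (Wedge: Pb − Ps = 28.5.)
ΔCS is the trapezoid between Q = 212 and Q = 231 of height €19: ½ · (231 + 212) · 19 = €4208.5.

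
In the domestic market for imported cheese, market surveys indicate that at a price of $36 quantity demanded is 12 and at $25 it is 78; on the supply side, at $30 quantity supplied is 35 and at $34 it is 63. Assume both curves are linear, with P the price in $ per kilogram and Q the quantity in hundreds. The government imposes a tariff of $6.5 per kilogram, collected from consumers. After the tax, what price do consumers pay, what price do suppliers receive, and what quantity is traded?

Consumers pay $34.5; suppliers receive $28; quantity = 21.

Demand slope: (78 − 12)/(25 − 36) = -6, so Qd = 228 − 6P.
Supply slope: (63 − 35)/(34 − 30) = 7, so Qs = 7P − 175.
Without the tax, 228 − 6P = 7P − 175 gives 13P = 403, so P* = $31 and Q* = 42.
With the tax collected from consumers, demand (in seller-price terms) shifts: Qd = 228 − 6(P + 6.5).
New equilibrium: consumers pay $34.5, suppliers receive $28, Q = 21. (Wedge: Pb − Ps = 6.5.)
The less price-elastic side of the market bears the larger share of a per-unit tax.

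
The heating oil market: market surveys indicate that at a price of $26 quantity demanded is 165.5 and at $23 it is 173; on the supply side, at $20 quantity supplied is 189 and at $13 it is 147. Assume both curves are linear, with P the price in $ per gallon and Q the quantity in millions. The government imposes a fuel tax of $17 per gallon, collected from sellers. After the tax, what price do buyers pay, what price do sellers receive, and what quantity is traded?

Buyers pay $31; sellers receive $14; quantity = 153.

Demand slope: (173 − 165.5)/(23 − 26) = -2.5, so Qd = 230.5 − 2.5P.
Supply slope: (147 − 189)/(13 − 20) = 6, so Qs = 6P + 69.
Before the tax: set 230.5 − 2.5P = 6P + 69 → P* = $19, Q* = 183.
With the tax collected from sellers, supply shifts: Qs = 6(P − 17) + 69.
Solving gives Q = 153 with buyers paying $31 and sellers receiving $14 (the $17 wedge).
The less price-elastic side of the market bears the larger share of a per-unit tax.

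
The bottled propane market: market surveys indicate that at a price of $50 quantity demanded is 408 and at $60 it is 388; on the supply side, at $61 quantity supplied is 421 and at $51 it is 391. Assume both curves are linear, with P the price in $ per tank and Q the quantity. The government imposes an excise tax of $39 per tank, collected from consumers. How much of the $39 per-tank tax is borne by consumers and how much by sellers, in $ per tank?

Demand slope: (388 − 408)/(60 − 50) = -2, so Qd = 508 − 2P.
Supply slope: (391 − 421)/(51 − 61) = 3, so Qs = 3P + 238.
Before the tax: set 508 − 2P = 3P + 238 → P* = $54, Q* = 400.
With the tax collected from consumers, demand (in seller-price terms) shifts: Qd = 508 − 2(P + 39).
New equilibrium: consumers pay $77.4, sellers receive $38.4, Q = 353.2. (Wedge: Pb − Ps = 39.)
Burden on consumers: $23.4; on sellers: $15.6. (They sum to $39.)
The less price-elastic side of the market bears the larger share of a per-unit tax.

Consumers bear $23.4 per tank; sellers bear $15.6 per tank.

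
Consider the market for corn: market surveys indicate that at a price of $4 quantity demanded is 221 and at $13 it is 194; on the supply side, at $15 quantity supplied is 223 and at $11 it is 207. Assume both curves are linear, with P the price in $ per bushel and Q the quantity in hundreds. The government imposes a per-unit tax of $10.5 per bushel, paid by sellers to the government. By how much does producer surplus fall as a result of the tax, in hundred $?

Producer surplus falls by $873 hundred.

Demand slope: (194 − 221)/(13 − 4) = -3, so Qd = 233 − 3P.
Supply slope: (207 − 223)/(11 − 15) = 4, so Qs = 4P + 163.
Before the tax: set 233 − 3P = 4P + 163 → P* = $10, Q* = 203.
With the tax collected from sellers, supply shifts: Qs = 4(P − 10.5) + 163.
Solving gives Q = 185 with consumers paying $16 and sellers receiving $5.5 (the $10.5 wedge).
ΔPS is the trapezoid between Q = 185 and Q = 203 of height $4.5: ½ · (203 + 185) · 4.5 = $873.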